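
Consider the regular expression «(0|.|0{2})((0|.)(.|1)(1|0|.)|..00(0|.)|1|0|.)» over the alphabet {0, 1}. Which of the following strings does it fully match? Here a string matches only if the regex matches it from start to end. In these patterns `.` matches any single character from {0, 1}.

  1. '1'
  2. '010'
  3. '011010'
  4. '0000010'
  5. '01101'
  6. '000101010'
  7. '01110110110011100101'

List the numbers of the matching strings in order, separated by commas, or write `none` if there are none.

none

1. '1' → no match
2. '010' → no match
3. '011010' → no match
4. '0000010' → no match
5. '01101' → no match
6. '000101010' → no match
7 → no match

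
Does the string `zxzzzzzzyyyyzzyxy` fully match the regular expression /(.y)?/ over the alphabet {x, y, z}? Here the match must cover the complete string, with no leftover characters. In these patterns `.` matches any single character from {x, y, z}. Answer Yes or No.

No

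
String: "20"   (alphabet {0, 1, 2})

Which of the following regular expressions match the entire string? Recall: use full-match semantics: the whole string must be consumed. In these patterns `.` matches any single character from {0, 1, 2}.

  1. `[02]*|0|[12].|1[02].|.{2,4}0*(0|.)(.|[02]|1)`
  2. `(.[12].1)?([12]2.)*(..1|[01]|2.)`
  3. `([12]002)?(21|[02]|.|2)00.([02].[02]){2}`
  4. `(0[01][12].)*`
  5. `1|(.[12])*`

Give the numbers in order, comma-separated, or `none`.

1 → match
2 → match
3 → no match
4 → no match
5 → no match

1, 2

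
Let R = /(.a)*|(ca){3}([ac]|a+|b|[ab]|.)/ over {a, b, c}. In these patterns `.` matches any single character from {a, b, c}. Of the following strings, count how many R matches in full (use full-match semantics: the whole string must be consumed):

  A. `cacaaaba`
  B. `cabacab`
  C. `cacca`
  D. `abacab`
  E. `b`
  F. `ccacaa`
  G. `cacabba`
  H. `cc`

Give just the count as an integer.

A → match
B → no match
C → no match
D → no match
E → no match
F → no match
G → no match
H → no match
Total matched: 1

1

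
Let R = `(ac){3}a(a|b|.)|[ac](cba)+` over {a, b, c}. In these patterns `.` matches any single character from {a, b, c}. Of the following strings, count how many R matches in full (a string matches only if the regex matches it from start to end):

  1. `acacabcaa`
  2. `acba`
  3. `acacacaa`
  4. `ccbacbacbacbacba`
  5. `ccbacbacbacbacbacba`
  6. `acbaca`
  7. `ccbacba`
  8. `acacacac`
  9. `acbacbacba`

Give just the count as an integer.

1 → no match
2 → match
3 → match
4 → match
5 → match
6 → no match
7 → match
8 → match
9 → match
Total matched: 7

7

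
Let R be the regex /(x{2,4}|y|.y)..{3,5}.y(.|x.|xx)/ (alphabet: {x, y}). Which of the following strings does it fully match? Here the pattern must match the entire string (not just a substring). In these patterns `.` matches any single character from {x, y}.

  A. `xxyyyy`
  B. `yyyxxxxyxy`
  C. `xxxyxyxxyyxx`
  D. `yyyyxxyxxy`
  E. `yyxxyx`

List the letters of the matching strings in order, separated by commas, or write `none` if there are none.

B, C

A → no match
B → match
C → match
D → no match
E → no match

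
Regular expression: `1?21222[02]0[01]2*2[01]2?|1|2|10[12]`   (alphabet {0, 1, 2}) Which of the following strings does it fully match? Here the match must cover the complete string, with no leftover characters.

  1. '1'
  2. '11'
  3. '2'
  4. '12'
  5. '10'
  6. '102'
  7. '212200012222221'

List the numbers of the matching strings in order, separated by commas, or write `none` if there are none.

1, 3, 6

1. '1' → match
2. '11' → no match
3. '2' → match
4. '12' → no match
5. '10' → no match
6. '102' → match
7 → no match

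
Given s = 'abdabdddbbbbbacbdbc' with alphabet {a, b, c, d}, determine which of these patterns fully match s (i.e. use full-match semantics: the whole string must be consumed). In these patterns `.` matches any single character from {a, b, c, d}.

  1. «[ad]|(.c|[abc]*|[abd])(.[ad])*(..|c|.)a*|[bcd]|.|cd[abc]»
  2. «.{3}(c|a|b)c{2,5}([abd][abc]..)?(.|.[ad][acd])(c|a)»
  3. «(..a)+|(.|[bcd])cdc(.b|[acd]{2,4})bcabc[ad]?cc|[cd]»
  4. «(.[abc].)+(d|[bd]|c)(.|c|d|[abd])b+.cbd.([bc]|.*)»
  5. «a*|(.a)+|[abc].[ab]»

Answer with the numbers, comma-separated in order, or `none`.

4

1 → no match
2 → no match
3 → no match
4 → match
5 → no match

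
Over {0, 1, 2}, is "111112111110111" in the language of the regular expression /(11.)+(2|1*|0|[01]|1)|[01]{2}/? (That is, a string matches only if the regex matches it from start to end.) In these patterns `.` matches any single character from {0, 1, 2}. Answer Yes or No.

Yes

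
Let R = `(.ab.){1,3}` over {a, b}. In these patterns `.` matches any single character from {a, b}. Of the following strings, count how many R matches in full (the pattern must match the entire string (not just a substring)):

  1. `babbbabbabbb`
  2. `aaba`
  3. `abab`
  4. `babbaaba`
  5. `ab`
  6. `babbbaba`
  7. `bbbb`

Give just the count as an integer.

1 → no match
2 → match
3 → no match
4 → match
5 → no match
6 → match
7 → no match
Total matched: 3

3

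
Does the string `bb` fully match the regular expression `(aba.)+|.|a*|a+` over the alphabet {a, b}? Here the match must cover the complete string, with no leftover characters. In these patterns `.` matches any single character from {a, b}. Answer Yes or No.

No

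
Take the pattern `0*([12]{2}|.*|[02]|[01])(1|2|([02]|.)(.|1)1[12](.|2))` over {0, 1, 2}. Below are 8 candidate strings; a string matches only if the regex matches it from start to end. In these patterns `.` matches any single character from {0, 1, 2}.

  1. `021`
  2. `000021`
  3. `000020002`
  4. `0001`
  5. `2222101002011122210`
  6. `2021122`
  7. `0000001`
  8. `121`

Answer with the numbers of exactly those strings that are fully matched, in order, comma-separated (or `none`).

1. `021` → match
2. `000021` → match
3. `000020002` → match
4. `0001` → match
5 → no match
6. `2021122` → match
7. `0000001` → match
8. `121` → match

1, 2, 3, 4, 6, 7, 8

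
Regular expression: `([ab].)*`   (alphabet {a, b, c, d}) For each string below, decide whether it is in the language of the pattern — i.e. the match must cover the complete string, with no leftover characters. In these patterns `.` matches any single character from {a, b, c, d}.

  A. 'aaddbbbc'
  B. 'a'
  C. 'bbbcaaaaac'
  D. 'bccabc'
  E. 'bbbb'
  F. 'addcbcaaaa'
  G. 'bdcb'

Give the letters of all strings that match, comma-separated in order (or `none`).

A → no match
B → no match
C → match
D → no match
E → match
F → no match
G → no match

C, E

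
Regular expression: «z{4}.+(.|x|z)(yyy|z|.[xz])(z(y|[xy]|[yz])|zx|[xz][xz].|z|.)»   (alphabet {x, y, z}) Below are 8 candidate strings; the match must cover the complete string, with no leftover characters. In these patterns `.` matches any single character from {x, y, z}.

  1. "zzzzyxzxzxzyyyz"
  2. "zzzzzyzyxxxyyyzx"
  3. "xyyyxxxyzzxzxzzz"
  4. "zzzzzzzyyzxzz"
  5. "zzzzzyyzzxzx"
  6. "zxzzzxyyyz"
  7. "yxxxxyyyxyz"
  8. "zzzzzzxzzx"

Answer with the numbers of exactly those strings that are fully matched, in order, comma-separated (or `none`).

1 → match
2 → match
3 → no match — must start with "z"
4 → match
5 → match
6 → no match
7 → no match — must start with "z"
8 → match

1, 2, 4, 5, 8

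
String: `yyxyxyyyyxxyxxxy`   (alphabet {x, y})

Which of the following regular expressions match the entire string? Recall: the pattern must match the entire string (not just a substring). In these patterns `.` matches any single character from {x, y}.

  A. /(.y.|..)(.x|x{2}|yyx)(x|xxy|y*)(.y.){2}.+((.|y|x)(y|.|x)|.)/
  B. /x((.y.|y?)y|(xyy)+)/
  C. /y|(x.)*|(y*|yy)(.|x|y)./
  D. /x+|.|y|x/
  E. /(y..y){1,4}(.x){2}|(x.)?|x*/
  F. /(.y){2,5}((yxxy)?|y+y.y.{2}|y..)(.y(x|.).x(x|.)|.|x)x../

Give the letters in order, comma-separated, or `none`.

A → match
B → no match — must start with `x`
C → no match
D → no match
E → no match
F → match

A, F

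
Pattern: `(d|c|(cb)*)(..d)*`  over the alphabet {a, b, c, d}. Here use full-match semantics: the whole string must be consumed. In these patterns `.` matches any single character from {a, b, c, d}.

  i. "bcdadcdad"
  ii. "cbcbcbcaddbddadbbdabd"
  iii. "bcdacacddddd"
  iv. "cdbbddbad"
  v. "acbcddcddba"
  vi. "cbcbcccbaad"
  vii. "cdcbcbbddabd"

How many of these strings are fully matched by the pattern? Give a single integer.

1

i → no match
ii → match
iii → no match
iv → no match
v → no match
vi → no match
vii → no match
Total matched: 1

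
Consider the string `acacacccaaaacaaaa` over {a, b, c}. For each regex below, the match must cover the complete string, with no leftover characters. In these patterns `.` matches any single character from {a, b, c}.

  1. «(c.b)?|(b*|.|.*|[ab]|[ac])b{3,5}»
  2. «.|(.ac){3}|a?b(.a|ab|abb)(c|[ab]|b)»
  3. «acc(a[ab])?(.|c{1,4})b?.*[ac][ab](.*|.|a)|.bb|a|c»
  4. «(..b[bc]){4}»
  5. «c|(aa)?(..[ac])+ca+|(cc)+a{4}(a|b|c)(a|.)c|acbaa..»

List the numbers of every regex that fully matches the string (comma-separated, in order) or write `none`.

1 → no match
2 → no match
3 → no match
4 → no match
5 → match

5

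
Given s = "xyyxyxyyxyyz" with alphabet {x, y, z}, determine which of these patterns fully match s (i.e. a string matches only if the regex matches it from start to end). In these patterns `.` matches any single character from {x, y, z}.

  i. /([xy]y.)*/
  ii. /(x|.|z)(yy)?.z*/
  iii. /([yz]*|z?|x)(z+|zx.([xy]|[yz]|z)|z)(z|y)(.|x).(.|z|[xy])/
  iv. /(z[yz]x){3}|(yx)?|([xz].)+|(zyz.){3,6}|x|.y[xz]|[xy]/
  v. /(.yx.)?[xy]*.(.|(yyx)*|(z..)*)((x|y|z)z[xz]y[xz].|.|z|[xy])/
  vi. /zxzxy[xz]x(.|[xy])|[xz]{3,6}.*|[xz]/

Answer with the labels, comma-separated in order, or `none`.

i, v

i → match
ii → no match
iii → no match
iv → no match
v → match
vi → no match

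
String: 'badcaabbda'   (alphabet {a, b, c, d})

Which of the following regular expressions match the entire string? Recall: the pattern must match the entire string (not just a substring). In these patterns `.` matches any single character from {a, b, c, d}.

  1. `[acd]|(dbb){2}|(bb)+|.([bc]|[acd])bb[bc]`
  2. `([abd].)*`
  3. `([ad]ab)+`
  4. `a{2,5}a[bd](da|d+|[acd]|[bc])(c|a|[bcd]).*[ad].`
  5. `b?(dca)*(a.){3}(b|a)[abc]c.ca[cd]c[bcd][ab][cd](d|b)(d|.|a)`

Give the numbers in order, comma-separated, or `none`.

2

1 → no match
2 → match
3 → no match — must end with 'ab'
4 → no match — must start with 'a'
5 → no match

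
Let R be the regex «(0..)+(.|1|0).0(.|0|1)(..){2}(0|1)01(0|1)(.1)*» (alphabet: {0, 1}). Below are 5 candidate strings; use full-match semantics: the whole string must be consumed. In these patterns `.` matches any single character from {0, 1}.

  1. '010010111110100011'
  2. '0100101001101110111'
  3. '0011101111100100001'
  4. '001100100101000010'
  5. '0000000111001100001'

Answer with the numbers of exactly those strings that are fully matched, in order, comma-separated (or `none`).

none

1 → no match
2 → no match
3 → no match
4 → no match
5 → no match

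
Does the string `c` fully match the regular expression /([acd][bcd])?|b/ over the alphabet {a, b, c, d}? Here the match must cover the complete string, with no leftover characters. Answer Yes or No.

No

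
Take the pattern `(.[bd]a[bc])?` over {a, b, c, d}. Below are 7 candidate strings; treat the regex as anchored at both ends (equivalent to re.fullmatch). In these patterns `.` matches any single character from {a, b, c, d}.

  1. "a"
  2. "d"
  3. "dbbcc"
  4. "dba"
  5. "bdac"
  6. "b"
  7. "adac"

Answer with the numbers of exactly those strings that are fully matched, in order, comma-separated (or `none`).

5, 7

1 → no match
2 → no match
3 → no match
4 → no match
5 → match
6 → no match
7 → match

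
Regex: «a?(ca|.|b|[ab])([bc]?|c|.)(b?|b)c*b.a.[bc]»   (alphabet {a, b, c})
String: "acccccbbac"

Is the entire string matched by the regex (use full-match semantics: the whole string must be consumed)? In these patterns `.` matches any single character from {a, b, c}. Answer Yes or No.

No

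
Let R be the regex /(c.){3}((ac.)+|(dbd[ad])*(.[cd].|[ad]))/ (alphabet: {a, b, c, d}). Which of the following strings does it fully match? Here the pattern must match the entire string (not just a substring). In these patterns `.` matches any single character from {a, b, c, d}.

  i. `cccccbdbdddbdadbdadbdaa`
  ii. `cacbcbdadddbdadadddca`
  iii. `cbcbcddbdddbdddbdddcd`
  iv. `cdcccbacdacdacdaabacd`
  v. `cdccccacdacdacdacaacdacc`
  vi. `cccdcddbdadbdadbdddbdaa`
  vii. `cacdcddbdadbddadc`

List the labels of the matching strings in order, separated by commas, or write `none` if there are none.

i, iii, v, vi, vii

i → match
ii → no match
iii → match
iv → no match
v → match
vi → match
vii → match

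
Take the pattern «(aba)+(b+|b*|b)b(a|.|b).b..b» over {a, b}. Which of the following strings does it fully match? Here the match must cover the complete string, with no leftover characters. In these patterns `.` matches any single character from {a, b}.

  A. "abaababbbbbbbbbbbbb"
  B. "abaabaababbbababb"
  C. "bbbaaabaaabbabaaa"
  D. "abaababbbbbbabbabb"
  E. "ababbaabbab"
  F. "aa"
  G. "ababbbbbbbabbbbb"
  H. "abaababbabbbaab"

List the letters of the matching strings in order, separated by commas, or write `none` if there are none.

A, B, D, E, G

A → match
B → match
C → no match — must start with "aba"
D → match
E → match
F → no match — must start with "aba"
G → match
H → no match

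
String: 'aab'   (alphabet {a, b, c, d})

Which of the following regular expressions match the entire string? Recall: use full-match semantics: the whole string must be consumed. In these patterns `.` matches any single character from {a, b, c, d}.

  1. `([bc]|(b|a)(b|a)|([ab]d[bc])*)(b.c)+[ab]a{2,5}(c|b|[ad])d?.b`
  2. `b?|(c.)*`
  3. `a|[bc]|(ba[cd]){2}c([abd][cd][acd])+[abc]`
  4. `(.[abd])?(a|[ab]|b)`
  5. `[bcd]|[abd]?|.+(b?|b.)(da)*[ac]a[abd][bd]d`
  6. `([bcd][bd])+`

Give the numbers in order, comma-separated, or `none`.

4

1 → no match
2 → no match
3 → no match
4 → match
5 → no match
6 → no match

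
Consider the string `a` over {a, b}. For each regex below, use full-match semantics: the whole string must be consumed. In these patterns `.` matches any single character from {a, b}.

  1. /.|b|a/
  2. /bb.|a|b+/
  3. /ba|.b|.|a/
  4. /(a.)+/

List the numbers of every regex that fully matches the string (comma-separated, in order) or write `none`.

1 → match
2 → match
3 → match
4 → no match

1, 2, 3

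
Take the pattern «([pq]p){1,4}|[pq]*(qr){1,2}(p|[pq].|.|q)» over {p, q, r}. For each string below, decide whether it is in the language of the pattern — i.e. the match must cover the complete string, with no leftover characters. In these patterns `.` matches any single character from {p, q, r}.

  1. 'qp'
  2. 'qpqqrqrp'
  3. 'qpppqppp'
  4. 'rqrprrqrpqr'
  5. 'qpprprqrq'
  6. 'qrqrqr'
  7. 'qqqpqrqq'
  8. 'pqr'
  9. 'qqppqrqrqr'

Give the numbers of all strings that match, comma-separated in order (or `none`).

1, 2, 3, 6, 7, 9

1 → match
2 → match
3 → match
4 → no match
5 → no match
6 → match
7 → match
8 → no match
9 → match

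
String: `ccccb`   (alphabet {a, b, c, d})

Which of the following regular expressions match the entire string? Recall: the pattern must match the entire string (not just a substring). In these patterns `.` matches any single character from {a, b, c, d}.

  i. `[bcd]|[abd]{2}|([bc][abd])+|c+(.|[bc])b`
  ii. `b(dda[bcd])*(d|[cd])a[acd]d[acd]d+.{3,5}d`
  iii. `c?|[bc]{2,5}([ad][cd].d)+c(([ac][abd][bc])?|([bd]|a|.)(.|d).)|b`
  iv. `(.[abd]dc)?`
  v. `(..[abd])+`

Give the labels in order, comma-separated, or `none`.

i → match
ii → no match — must start with `b`
iii → no match
iv → no match
v → no match

i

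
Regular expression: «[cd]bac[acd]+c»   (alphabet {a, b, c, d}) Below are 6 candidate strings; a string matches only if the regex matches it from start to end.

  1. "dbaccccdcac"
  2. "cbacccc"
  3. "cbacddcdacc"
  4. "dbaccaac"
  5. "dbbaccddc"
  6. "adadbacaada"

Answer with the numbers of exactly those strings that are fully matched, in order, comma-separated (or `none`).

1, 2, 3, 4

1 → match
2 → match
3 → match
4 → match
5 → no match
6 → no match — must end with "c"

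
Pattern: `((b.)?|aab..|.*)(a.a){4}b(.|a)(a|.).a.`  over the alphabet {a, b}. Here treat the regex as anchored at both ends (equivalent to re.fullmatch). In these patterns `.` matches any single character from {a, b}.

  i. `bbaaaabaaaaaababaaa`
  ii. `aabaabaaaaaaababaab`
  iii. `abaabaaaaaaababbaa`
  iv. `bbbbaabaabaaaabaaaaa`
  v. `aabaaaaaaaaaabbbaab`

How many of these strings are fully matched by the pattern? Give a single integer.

3

i → no match
ii → match
iii → match
iv → no match
v → match
Total matched: 3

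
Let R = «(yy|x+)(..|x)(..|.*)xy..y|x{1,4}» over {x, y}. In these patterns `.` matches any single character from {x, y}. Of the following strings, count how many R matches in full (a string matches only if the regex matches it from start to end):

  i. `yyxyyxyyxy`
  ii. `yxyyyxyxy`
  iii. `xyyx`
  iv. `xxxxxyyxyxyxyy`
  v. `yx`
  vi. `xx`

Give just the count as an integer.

3

i. `yyxyyxyyxy` → match
ii. `yxyyyxyxy` → no match
iii. `xyyx` → no match
iv → match
v. `yx` → no match
vi. `xx` → match
Total matched: 3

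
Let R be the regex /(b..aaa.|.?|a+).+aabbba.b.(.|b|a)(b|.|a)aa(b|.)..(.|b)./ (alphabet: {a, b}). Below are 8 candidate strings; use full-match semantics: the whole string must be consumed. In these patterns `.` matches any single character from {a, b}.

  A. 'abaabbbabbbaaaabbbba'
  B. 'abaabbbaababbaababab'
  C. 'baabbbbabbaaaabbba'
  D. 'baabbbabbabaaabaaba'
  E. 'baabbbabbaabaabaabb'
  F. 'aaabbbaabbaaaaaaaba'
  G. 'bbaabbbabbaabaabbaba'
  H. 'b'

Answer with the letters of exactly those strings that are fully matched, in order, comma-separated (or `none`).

A → match
B → match
C → no match
D → match
E → match
F → match
G → match
H. 'b' → no match

A, B, D, E, F, G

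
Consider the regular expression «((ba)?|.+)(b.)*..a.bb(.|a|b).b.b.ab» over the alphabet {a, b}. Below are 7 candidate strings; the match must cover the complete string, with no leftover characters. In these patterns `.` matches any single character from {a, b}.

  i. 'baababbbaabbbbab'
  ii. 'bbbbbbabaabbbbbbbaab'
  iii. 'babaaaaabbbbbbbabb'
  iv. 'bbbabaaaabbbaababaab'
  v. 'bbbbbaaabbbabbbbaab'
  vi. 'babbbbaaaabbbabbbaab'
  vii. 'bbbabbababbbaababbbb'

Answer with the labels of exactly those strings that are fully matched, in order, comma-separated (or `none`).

i → match
ii → match
iii → no match — must end with 'ab'
iv → match
v → match
vi → match
vii → no match — must end with 'ab'

i, ii, iv, v, vi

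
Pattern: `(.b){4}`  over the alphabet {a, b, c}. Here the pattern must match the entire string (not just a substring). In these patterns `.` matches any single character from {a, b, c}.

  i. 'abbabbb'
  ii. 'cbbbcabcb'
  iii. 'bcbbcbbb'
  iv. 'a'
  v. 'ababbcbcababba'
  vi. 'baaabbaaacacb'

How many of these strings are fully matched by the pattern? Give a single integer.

i → no match
ii → no match
iii → no match
iv → no match — must end with 'b'
v → no match — must end with 'b'
vi → no match
Total matched: 0

0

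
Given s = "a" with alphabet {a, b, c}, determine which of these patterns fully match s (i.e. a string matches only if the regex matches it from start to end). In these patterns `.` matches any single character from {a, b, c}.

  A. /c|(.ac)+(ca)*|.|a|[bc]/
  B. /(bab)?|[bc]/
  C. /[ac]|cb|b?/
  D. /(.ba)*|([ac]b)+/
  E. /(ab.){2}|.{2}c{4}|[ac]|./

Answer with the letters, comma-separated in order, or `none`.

A, C, E

A → match
B → no match
C → match
D → no match
E → match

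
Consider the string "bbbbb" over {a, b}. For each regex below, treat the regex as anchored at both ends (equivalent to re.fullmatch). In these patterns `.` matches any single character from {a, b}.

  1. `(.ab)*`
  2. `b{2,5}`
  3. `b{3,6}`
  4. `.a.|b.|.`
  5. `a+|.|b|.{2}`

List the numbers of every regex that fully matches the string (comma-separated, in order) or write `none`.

2, 3

1 → no match
2 → match
3 → match
4 → no match
5 → no match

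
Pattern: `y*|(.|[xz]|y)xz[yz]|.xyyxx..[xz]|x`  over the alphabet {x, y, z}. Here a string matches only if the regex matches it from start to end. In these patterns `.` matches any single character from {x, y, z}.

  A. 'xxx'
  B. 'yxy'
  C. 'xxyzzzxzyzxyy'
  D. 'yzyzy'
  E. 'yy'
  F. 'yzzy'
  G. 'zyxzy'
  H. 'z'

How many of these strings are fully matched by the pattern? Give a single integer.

A → no match
B → no match
C → no match
D → no match
E → match
F → no match
G → no match
H → no match
Total matched: 1

1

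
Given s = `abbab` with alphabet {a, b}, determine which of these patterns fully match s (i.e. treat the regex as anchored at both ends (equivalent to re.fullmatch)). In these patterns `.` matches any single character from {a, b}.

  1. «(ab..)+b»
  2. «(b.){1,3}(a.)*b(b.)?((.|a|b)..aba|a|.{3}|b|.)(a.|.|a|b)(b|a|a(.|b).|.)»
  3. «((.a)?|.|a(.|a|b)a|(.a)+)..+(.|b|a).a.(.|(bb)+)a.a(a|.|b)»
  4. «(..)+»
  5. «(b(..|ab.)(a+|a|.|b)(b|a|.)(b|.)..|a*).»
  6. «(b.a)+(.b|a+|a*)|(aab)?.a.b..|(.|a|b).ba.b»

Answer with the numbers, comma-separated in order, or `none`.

1

1 → match
2 → no match — must start with `b`
3 → no match
4 → no match
5 → no match
6 → no match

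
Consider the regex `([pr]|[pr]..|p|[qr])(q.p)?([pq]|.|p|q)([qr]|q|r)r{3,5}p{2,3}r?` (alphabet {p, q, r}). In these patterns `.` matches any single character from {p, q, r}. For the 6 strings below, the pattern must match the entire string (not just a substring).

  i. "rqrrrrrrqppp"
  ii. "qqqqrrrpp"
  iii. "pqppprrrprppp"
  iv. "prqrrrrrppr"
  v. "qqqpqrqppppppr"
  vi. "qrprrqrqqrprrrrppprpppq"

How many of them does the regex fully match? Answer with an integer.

1

i. "rqrrrrrrqppp" → no match
ii. "qqqqrrrpp" → no match
iii → no match
iv. "prqrrrrrppr" → match
v → no match
vi → no match
Total matched: 1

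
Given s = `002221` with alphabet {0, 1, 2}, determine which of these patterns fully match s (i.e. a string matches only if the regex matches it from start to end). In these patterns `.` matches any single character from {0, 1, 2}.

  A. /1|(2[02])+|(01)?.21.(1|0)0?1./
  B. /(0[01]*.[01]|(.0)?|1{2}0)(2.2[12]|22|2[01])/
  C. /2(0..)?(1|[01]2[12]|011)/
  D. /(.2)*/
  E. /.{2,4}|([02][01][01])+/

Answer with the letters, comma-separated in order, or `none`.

A → no match
B → match
C → no match — must start with `2`
D → no match
E → no match

B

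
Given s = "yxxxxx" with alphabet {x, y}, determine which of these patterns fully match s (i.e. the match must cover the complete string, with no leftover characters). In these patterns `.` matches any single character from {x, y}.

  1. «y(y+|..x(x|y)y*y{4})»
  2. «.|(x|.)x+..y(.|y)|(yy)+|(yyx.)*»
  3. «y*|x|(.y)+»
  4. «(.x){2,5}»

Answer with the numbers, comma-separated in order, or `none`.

1 → no match — must end with "y"
2 → no match
3 → no match
4 → match

4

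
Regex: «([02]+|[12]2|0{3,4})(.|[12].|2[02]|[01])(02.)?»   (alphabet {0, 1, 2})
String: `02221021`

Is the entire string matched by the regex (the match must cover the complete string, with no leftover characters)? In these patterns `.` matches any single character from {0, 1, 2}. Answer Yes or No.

Yes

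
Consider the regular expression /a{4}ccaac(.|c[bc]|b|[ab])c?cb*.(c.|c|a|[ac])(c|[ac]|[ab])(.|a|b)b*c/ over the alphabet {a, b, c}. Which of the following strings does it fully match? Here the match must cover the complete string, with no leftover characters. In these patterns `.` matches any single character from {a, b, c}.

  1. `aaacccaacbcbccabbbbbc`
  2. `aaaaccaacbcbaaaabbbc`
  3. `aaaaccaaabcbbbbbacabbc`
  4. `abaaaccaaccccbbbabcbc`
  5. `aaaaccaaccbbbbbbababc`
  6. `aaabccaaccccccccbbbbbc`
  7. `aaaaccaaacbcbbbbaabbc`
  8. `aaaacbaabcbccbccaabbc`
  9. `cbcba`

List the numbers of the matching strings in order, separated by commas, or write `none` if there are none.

2

1 → no match
2 → match
3 → no match
4 → no match
5 → no match
6 → no match
7 → no match
8 → no match
9 → no match — must start with `a`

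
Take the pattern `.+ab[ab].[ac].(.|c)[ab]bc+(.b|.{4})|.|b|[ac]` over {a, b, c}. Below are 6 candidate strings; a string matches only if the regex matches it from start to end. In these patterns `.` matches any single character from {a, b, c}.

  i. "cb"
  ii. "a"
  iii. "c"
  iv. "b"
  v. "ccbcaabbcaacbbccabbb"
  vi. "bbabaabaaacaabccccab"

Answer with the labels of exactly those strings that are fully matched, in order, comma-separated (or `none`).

ii, iii, iv, v, vi

i. "cb" → no match
ii. "a" → match
iii. "c" → match
iv. "b" → match
v → match
vi → match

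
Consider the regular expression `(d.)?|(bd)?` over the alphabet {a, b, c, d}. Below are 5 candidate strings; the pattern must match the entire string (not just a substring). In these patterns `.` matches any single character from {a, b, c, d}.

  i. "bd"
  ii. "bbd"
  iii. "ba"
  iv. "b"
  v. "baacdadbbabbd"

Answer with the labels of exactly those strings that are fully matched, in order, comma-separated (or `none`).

i. "bd" → match
ii. "bbd" → no match
iii. "ba" → no match
iv. "b" → no match
v → no match

i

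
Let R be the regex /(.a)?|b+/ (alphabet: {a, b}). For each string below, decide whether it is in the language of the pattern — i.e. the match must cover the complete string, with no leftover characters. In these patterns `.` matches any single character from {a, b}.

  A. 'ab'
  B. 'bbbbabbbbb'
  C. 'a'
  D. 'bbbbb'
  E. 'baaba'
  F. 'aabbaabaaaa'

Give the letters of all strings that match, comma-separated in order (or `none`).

D

A. 'ab' → no match
B. 'bbbbabbbbb' → no match
C. 'a' → no match
D. 'bbbbb' → match
E. 'baaba' → no match
F. 'aabbaabaaaa' → no match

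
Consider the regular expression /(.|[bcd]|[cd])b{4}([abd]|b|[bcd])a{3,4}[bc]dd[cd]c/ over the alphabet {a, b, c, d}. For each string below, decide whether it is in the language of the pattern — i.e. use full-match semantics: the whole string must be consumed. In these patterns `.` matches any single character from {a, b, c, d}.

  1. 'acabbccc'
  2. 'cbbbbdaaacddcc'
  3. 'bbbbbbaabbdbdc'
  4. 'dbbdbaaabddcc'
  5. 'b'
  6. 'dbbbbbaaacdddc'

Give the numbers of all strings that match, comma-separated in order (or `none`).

2, 6

1. 'acabbccc' → no match
2 → match
3 → no match
4 → no match
5. 'b' → no match — must end with 'c'
6 → match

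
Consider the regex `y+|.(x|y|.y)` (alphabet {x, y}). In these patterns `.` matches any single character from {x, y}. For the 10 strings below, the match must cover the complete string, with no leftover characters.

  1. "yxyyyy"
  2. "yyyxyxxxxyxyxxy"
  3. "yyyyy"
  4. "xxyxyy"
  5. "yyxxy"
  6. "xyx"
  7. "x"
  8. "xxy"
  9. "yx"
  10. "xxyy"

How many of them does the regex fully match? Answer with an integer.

1 → no match
2 → no match
3 → match
4 → no match
5 → no match
6 → no match
7 → no match
8 → match
9 → match
10 → no match
Total matched: 3

3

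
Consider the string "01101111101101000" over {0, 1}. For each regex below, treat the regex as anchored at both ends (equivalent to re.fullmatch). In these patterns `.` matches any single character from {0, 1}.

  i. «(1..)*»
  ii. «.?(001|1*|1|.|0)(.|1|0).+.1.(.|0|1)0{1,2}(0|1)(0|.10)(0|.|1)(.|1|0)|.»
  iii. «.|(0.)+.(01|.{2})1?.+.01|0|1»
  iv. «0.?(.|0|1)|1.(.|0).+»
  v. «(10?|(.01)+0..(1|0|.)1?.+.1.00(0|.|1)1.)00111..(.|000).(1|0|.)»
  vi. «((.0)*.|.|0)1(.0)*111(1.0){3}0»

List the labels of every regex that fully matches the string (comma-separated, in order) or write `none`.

i → no match
ii → no match
iii → no match
iv → no match
v → no match
vi → match

vi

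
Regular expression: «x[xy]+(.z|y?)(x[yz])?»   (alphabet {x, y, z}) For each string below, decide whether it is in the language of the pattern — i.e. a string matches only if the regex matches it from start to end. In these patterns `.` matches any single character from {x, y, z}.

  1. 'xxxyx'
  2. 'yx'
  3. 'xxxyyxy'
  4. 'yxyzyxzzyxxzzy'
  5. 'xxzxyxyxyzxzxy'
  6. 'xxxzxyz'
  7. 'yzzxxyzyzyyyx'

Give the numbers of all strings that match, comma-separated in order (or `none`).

1, 3

1 → match
2 → no match — must start with 'x'
3 → match
4 → no match — must start with 'x'
5 → no match
6 → no match
7 → no match — must start with 'x'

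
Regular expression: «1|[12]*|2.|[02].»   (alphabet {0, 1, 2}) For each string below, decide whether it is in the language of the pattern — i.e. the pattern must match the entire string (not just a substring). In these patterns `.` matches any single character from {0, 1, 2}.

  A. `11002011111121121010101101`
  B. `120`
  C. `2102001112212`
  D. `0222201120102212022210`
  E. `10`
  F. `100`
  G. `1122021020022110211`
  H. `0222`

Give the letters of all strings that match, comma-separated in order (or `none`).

A → no match
B. `120` → no match
C → no match
D → no match
E. `10` → no match
F. `100` → no match
G → no match
H. `0222` → no match

none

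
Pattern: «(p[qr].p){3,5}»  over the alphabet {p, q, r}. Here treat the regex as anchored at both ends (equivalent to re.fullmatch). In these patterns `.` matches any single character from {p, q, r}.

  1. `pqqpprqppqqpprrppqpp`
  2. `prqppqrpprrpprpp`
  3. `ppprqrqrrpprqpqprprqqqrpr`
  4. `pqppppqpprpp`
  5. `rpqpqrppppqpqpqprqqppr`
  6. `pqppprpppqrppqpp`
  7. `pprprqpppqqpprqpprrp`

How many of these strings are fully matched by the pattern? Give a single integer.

1 → match
2 → match
3 → no match — must end with `p`
4 → no match
5 → no match — must start with `p`
6 → match
7 → no match
Total matched: 3

3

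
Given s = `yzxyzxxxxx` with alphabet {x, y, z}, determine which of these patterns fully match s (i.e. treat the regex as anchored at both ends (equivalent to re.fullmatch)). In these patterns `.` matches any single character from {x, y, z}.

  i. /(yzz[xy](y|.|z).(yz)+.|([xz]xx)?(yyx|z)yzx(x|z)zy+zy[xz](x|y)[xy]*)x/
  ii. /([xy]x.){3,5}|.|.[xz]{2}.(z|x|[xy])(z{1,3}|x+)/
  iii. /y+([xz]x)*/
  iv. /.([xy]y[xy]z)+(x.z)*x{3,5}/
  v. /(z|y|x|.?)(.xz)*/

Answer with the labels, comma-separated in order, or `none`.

i → no match
ii → match
iii → no match
iv → no match
v → no match

ii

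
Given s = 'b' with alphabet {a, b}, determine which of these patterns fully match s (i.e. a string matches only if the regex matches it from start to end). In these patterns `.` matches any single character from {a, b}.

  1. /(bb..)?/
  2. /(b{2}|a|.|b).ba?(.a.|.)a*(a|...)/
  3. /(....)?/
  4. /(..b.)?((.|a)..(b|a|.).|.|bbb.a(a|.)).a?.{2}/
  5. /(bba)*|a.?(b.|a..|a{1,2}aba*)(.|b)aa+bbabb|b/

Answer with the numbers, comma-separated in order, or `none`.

5

1 → no match
2 → no match
3 → no match
4 → no match
5 → match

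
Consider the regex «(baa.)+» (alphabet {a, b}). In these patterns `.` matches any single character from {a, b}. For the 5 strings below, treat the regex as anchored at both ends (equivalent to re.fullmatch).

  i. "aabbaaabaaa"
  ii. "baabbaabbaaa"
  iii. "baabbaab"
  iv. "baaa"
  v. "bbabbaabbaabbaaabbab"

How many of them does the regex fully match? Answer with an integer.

i. "aabbaaabaaa" → no match — must start with "baa"
ii. "baabbaabbaaa" → match
iii. "baabbaab" → match
iv. "baaa" → match
v → no match — must start with "baa"
Total matched: 3

3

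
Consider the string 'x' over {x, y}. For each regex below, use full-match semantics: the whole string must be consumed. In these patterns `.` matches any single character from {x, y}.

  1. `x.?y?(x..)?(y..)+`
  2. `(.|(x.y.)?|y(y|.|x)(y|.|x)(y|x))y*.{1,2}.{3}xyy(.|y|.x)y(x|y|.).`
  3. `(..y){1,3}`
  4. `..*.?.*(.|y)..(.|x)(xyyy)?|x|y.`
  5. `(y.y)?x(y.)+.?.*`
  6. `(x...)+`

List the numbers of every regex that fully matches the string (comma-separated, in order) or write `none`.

4

1 → no match
2 → no match
3 → no match — must end with 'y'
4 → match
5 → no match
6 → no match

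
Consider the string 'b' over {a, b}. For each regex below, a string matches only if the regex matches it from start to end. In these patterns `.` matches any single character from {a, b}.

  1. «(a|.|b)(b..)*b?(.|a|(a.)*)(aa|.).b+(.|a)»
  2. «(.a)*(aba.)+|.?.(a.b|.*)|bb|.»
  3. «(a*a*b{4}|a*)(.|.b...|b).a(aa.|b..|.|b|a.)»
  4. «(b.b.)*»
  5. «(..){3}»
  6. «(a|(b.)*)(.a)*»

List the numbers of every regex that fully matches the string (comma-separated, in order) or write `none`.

2

1 → no match
2 → match
3 → no match
4 → no match
5 → no match
6 → no match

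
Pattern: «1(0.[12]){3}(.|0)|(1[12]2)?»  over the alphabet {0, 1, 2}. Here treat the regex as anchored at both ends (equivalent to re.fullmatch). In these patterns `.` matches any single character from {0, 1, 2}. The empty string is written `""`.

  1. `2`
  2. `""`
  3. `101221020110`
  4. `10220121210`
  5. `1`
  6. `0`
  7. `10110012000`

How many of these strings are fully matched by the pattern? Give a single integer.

1

1 → no match
2 → match
3 → no match
4 → no match
5 → no match
6 → no match
7 → no match
Total matched: 1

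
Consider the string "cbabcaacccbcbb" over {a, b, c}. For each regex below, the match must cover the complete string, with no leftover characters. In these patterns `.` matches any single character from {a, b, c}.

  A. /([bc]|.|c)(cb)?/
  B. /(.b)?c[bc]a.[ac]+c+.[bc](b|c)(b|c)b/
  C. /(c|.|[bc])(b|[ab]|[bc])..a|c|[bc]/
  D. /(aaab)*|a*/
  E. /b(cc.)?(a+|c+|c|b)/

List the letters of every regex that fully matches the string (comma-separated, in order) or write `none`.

B

A → no match
B → match
C → no match
D → no match
E → no match — must start with "b"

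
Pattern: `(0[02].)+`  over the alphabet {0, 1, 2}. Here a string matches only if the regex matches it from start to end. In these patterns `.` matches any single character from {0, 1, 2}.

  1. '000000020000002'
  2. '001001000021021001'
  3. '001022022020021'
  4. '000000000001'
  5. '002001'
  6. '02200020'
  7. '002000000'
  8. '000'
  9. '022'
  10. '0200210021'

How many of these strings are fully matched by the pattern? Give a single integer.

1 → match
2 → match
3 → match
4 → match
5 → match
6 → no match
7 → match
8 → match
9 → match
10 → no match
Total matched: 8

8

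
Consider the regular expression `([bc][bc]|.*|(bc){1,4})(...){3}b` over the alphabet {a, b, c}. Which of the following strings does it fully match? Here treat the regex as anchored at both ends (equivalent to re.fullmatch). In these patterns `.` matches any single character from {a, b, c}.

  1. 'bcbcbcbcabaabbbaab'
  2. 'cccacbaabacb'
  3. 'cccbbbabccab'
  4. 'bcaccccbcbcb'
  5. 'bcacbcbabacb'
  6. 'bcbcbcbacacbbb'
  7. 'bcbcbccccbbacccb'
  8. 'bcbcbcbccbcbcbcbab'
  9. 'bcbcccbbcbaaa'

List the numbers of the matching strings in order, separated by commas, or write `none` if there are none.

1, 2, 3, 4, 5, 6, 7, 8

1 → match
2 → match
3 → match
4 → match
5 → match
6 → match
7 → match
8 → match
9 → no match — must end with 'b'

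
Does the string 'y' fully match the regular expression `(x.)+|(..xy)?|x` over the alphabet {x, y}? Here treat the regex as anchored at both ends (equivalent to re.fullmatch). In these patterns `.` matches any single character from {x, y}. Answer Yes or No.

No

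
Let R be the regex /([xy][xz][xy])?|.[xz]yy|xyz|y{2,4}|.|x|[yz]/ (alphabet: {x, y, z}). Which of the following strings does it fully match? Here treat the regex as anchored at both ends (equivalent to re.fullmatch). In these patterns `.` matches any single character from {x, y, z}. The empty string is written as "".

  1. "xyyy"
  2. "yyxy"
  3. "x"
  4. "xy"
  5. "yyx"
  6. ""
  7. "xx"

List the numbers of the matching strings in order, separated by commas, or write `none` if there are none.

3, 6

1 → no match
2 → no match
3 → match
4 → no match
5 → no match
6 → match
7 → no match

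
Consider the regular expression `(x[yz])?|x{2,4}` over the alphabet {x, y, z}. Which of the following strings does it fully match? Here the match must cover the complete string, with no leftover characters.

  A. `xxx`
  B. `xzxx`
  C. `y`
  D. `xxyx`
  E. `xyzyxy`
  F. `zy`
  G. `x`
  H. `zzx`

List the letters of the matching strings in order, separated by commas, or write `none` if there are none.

A

A. `xxx` → match
B. `xzxx` → no match
C. `y` → no match
D. `xxyx` → no match
E. `xyzyxy` → no match
F. `zy` → no match
G. `x` → no match
H. `zzx` → no match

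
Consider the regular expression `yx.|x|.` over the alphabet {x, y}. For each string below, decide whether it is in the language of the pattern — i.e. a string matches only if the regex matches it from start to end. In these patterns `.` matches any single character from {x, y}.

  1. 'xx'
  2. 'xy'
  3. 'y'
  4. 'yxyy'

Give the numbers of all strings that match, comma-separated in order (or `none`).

1 → no match
2 → no match
3 → match
4 → no match

3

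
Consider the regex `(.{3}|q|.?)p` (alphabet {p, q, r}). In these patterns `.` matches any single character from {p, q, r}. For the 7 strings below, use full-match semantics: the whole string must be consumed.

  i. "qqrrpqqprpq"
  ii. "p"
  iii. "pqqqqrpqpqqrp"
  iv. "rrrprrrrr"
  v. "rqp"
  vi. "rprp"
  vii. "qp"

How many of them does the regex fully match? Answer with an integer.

3

i → no match — must end with "p"
ii → match
iii → no match
iv → no match — must end with "p"
v → no match
vi → match
vii → match
Total matched: 3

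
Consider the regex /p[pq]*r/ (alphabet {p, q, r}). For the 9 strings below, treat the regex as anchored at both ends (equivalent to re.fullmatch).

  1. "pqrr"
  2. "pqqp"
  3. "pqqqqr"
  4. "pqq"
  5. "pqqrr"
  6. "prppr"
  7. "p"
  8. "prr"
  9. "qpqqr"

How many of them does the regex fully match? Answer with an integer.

1. "pqrr" → no match
2. "pqqp" → no match — must end with "r"
3. "pqqqqr" → match
4. "pqq" → no match — must end with "r"
5. "pqqrr" → no match
6. "prppr" → no match
7. "p" → no match — must end with "r"
8. "prr" → no match
9. "qpqqr" → no match — must start with "p"
Total matched: 1

1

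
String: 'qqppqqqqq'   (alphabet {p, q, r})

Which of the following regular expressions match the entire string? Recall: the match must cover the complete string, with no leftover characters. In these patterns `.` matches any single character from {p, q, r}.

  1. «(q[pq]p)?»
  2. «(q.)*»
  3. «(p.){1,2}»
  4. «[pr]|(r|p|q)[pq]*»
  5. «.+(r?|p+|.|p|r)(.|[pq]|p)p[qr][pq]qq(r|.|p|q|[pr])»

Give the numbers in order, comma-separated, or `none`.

4, 5

1 → no match
2 → no match
3 → no match — must start with 'p'
4 → match
5 → match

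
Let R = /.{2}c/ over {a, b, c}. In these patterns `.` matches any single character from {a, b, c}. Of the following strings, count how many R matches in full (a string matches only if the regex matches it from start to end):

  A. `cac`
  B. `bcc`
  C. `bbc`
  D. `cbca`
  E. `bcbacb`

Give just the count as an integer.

3

A. `cac` → match
B. `bcc` → match
C. `bbc` → match
D. `cbca` → no match — must end with `c`
E. `bcbacb` → no match — must end with `c`
Total matched: 3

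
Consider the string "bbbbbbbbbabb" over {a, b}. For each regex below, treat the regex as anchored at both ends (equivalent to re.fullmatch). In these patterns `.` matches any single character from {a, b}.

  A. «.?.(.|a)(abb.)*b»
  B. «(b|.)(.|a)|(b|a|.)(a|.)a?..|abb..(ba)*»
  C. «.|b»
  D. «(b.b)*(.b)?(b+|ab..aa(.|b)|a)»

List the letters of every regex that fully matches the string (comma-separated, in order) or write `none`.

A → no match
B → no match
C → no match
D → match

D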